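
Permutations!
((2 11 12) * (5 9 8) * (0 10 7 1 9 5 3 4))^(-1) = (0 4 3 8 9 1 7 10)(2 12 11)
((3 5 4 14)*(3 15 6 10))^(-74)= (3 14 10 4 6 5 15)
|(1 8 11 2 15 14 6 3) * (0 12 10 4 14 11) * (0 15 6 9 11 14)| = 36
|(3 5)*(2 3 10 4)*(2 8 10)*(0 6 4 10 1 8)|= 6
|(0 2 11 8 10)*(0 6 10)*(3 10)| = |(0 2 11 8)(3 10 6)| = 12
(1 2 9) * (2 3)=(1 3 2 9)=[0, 3, 9, 2, 4, 5, 6, 7, 8, 1]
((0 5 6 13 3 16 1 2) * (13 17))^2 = (0 6 13 16 2 5 17 3 1)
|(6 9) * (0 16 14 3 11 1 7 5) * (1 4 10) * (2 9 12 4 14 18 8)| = |(0 16 18 8 2 9 6 12 4 10 1 7 5)(3 11 14)| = 39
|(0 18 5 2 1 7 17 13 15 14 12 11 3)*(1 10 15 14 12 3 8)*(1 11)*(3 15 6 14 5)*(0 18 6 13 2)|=12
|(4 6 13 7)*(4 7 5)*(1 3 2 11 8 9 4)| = 10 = |(1 3 2 11 8 9 4 6 13 5)|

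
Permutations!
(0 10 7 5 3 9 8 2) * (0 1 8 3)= (0 10 7 5)(1 8 2)(3 9)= [10, 8, 1, 9, 4, 0, 6, 5, 2, 3, 7]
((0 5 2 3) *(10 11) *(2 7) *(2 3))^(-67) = ((0 5 7 3)(10 11))^(-67) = (0 5 7 3)(10 11)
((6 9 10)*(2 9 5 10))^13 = ((2 9)(5 10 6))^13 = (2 9)(5 10 6)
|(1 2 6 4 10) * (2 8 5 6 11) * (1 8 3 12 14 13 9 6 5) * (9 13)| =18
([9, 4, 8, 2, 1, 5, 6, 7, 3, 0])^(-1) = (0 9)(1 4)(2 3 8)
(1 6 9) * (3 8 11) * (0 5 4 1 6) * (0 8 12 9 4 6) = [5, 8, 2, 12, 1, 6, 4, 7, 11, 0, 10, 3, 9] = (0 5 6 4 1 8 11 3 12 9)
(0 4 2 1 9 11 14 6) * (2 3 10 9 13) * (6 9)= [4, 13, 1, 10, 3, 5, 0, 7, 8, 11, 6, 14, 12, 2, 9]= (0 4 3 10 6)(1 13 2)(9 11 14)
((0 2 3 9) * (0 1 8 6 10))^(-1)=(0 10 6 8 1 9 3 2)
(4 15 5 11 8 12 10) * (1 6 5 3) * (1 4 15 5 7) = (1 6 7)(3 4 5 11 8 12 10 15) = [0, 6, 2, 4, 5, 11, 7, 1, 12, 9, 15, 8, 10, 13, 14, 3]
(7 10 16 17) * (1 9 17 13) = [0, 9, 2, 3, 4, 5, 6, 10, 8, 17, 16, 11, 12, 1, 14, 15, 13, 7] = (1 9 17 7 10 16 13)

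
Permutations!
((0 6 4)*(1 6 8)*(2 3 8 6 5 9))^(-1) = (0 4 6)(1 8 3 2 9 5)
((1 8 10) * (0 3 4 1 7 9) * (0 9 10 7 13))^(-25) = (0 13 10 7 8 1 4 3)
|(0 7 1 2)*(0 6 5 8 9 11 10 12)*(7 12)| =|(0 12)(1 2 6 5 8 9 11 10 7)| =18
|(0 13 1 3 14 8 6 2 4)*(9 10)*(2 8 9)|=18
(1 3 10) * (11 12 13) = (1 3 10)(11 12 13) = [0, 3, 2, 10, 4, 5, 6, 7, 8, 9, 1, 12, 13, 11]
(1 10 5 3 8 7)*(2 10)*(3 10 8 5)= (1 2 8 7)(3 5 10)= [0, 2, 8, 5, 4, 10, 6, 1, 7, 9, 3]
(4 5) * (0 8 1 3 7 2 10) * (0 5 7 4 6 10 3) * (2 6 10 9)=[8, 0, 3, 4, 7, 10, 9, 6, 1, 2, 5]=(0 8 1)(2 3 4 7 6 9)(5 10)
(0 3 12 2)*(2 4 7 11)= (0 3 12 4 7 11 2)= [3, 1, 0, 12, 7, 5, 6, 11, 8, 9, 10, 2, 4]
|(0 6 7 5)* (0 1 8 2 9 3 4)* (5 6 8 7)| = 12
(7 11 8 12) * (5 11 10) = (5 11 8 12 7 10) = [0, 1, 2, 3, 4, 11, 6, 10, 12, 9, 5, 8, 7]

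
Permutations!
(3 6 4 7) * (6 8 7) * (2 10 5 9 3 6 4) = (2 10 5 9 3 8 7 6) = [0, 1, 10, 8, 4, 9, 2, 6, 7, 3, 5]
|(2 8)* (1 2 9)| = |(1 2 8 9)| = 4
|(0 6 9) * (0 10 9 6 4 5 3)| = 4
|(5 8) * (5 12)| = 3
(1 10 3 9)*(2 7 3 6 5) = (1 10 6 5 2 7 3 9) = [0, 10, 7, 9, 4, 2, 5, 3, 8, 1, 6]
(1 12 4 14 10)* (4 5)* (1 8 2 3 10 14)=(14)(1 12 5 4)(2 3 10 8)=[0, 12, 3, 10, 1, 4, 6, 7, 2, 9, 8, 11, 5, 13, 14]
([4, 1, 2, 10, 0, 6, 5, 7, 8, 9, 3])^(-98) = [0, 1, 2, 3, 4, 5, 6, 7, 8, 9, 10]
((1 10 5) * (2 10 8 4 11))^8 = ((1 8 4 11 2 10 5))^8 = (1 8 4 11 2 10 5)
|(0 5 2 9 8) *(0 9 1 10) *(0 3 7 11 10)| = |(0 5 2 1)(3 7 11 10)(8 9)| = 4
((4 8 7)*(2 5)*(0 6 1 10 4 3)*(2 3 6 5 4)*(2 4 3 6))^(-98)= (0 6 10 8 2)(1 4 7 3 5)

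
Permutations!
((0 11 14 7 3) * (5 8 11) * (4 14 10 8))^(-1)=((0 5 4 14 7 3)(8 11 10))^(-1)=(0 3 7 14 4 5)(8 10 11)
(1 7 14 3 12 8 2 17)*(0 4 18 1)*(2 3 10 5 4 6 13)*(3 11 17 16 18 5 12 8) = (0 6 13 2 16 18 1 7 14 10 12 3 8 11 17)(4 5) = [6, 7, 16, 8, 5, 4, 13, 14, 11, 9, 12, 17, 3, 2, 10, 15, 18, 0, 1]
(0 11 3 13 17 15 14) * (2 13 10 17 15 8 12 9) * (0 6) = (0 11 3 10 17 8 12 9 2 13 15 14 6) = [11, 1, 13, 10, 4, 5, 0, 7, 12, 2, 17, 3, 9, 15, 6, 14, 16, 8]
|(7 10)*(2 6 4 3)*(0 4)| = 10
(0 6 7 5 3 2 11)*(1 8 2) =(0 6 7 5 3 1 8 2 11) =[6, 8, 11, 1, 4, 3, 7, 5, 2, 9, 10, 0]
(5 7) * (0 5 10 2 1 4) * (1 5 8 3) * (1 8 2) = [2, 4, 5, 8, 0, 7, 6, 10, 3, 9, 1] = (0 2 5 7 10 1 4)(3 8)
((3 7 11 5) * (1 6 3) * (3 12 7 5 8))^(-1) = ((1 6 12 7 11 8 3 5))^(-1) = (1 5 3 8 11 7 12 6)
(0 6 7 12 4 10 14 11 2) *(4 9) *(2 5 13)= (0 6 7 12 9 4 10 14 11 5 13 2)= [6, 1, 0, 3, 10, 13, 7, 12, 8, 4, 14, 5, 9, 2, 11]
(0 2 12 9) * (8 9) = (0 2 12 8 9) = [2, 1, 12, 3, 4, 5, 6, 7, 9, 0, 10, 11, 8]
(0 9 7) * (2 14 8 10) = [9, 1, 14, 3, 4, 5, 6, 0, 10, 7, 2, 11, 12, 13, 8] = (0 9 7)(2 14 8 10)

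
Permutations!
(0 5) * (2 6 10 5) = (0 2 6 10 5) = [2, 1, 6, 3, 4, 0, 10, 7, 8, 9, 5]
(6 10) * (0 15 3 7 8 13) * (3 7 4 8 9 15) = (0 3 4 8 13)(6 10)(7 9 15) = [3, 1, 2, 4, 8, 5, 10, 9, 13, 15, 6, 11, 12, 0, 14, 7]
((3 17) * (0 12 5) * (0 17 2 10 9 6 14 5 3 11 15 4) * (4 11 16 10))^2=(0 3 4 12 2)(5 16 9 14 17 10 6)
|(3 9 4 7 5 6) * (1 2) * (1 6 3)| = |(1 2 6)(3 9 4 7 5)| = 15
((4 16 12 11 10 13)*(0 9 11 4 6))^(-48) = (16)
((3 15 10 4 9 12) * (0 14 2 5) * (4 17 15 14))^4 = (0 3)(2 9)(4 14)(5 12)(10 17 15)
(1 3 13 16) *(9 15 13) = (1 3 9 15 13 16) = [0, 3, 2, 9, 4, 5, 6, 7, 8, 15, 10, 11, 12, 16, 14, 13, 1]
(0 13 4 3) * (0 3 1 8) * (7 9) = [13, 8, 2, 3, 1, 5, 6, 9, 0, 7, 10, 11, 12, 4] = (0 13 4 1 8)(7 9)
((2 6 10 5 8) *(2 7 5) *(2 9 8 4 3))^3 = ((2 6 10 9 8 7 5 4 3))^3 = (2 9 5)(3 10 7)(4 6 8)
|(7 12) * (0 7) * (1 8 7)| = 5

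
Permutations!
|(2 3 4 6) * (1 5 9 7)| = 4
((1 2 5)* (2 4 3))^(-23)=(1 3 5 4 2)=((1 4 3 2 5))^(-23)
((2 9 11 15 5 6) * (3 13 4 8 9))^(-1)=(2 6 5 15 11 9 8 4 13 3)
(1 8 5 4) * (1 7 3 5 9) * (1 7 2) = (1 8 9 7 3 5 4 2) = [0, 8, 1, 5, 2, 4, 6, 3, 9, 7]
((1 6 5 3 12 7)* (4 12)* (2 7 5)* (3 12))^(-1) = (1 7 2 6)(3 4)(5 12)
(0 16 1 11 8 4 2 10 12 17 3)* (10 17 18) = (0 16 1 11 8 4 2 17 3)(10 12 18) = [16, 11, 17, 0, 2, 5, 6, 7, 4, 9, 12, 8, 18, 13, 14, 15, 1, 3, 10]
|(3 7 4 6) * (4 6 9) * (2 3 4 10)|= 7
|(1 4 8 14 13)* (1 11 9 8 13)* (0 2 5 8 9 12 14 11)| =|(0 2 5 8 11 12 14 1 4 13)| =10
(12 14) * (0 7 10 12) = (0 7 10 12 14) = [7, 1, 2, 3, 4, 5, 6, 10, 8, 9, 12, 11, 14, 13, 0]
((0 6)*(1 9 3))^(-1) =((0 6)(1 9 3))^(-1) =(0 6)(1 3 9)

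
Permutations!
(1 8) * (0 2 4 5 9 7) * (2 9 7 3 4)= (0 9 3 4 5 7)(1 8)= [9, 8, 2, 4, 5, 7, 6, 0, 1, 3]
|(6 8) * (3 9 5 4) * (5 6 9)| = |(3 5 4)(6 8 9)| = 3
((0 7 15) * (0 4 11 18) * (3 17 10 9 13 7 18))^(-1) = ((0 18)(3 17 10 9 13 7 15 4 11))^(-1) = (0 18)(3 11 4 15 7 13 9 10 17)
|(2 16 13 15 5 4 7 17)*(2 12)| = |(2 16 13 15 5 4 7 17 12)| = 9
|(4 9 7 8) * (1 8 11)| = 6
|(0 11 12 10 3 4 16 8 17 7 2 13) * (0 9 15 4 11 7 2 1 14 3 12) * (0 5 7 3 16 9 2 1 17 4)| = 26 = |(0 3 11 5 7 17 1 14 16 8 4 9 15)(2 13)(10 12)|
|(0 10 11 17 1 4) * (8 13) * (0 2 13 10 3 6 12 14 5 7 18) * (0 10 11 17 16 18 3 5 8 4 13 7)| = 30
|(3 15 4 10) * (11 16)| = |(3 15 4 10)(11 16)| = 4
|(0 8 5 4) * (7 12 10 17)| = |(0 8 5 4)(7 12 10 17)| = 4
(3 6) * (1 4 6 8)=(1 4 6 3 8)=[0, 4, 2, 8, 6, 5, 3, 7, 1]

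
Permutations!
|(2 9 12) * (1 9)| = |(1 9 12 2)| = 4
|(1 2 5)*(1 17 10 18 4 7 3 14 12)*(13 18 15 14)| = 40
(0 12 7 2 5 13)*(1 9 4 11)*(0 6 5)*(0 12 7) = (0 7 2 12)(1 9 4 11)(5 13 6) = [7, 9, 12, 3, 11, 13, 5, 2, 8, 4, 10, 1, 0, 6]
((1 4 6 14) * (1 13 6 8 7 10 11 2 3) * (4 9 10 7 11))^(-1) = (1 3 2 11 8 4 10 9)(6 13 14)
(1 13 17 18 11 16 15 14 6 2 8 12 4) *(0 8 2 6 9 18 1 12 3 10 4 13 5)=(0 8 3 10 4 12 13 17 1 5)(9 18 11 16 15 14)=[8, 5, 2, 10, 12, 0, 6, 7, 3, 18, 4, 16, 13, 17, 9, 14, 15, 1, 11]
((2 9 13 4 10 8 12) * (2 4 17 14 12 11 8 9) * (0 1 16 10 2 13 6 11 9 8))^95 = ((0 1 16 10 8 9 6 11)(2 13 17 14 12 4))^95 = (0 11 6 9 8 10 16 1)(2 4 12 14 17 13)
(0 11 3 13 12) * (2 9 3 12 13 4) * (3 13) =(0 11 12)(2 9 13 3 4) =[11, 1, 9, 4, 2, 5, 6, 7, 8, 13, 10, 12, 0, 3]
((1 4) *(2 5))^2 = ((1 4)(2 5))^2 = (5)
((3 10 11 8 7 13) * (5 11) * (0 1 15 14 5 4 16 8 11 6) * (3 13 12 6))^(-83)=(0 16 14 12 10 1 8 5 6 4 15 7 3)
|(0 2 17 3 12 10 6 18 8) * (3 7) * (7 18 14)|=30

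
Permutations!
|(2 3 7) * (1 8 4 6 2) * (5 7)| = 8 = |(1 8 4 6 2 3 5 7)|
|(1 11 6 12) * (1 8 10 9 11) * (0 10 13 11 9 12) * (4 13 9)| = 9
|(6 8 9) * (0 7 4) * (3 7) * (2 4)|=15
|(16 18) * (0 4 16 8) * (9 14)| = 10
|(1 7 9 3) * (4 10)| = 4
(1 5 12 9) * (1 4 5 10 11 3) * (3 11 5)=(1 10 5 12 9 4 3)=[0, 10, 2, 1, 3, 12, 6, 7, 8, 4, 5, 11, 9]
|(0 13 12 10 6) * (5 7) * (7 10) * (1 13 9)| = 9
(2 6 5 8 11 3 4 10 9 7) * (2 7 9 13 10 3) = [0, 1, 6, 4, 3, 8, 5, 7, 11, 9, 13, 2, 12, 10] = (2 6 5 8 11)(3 4)(10 13)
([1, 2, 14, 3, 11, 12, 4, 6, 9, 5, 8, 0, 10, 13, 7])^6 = [4, 11, 0, 3, 7, 12, 14, 2, 9, 5, 8, 6, 10, 13, 1]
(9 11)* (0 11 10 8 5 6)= (0 11 9 10 8 5 6)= [11, 1, 2, 3, 4, 6, 0, 7, 5, 10, 8, 9]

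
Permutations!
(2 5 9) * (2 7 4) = (2 5 9 7 4) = [0, 1, 5, 3, 2, 9, 6, 4, 8, 7]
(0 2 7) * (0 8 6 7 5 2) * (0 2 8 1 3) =(0 2 5 8 6 7 1 3) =[2, 3, 5, 0, 4, 8, 7, 1, 6]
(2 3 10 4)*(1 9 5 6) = (1 9 5 6)(2 3 10 4) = [0, 9, 3, 10, 2, 6, 1, 7, 8, 5, 4]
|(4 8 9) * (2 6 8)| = 5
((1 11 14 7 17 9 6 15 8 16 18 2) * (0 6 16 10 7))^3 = (0 8 17 18 11 6 10 9 2 14 15 7 16 1)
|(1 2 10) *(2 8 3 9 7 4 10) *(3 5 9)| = |(1 8 5 9 7 4 10)| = 7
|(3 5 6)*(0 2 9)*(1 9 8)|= 15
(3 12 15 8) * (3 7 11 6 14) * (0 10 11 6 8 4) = (0 10 11 8 7 6 14 3 12 15 4) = [10, 1, 2, 12, 0, 5, 14, 6, 7, 9, 11, 8, 15, 13, 3, 4]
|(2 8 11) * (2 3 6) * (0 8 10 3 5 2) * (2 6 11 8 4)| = 8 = |(0 4 2 10 3 11 5 6)|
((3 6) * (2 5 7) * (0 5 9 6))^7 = ((0 5 7 2 9 6 3))^7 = (9)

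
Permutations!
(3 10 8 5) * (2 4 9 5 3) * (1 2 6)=(1 2 4 9 5 6)(3 10 8)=[0, 2, 4, 10, 9, 6, 1, 7, 3, 5, 8]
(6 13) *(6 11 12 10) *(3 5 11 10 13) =(3 5 11 12 13 10 6) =[0, 1, 2, 5, 4, 11, 3, 7, 8, 9, 6, 12, 13, 10]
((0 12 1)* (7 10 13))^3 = ((0 12 1)(7 10 13))^3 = (13)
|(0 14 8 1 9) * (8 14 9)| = 2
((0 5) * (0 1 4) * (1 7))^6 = ((0 5 7 1 4))^6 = (0 5 7 1 4)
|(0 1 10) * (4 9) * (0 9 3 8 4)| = 12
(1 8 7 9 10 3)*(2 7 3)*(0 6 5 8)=(0 6 5 8 3 1)(2 7 9 10)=[6, 0, 7, 1, 4, 8, 5, 9, 3, 10, 2]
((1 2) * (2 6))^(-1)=(1 2 6)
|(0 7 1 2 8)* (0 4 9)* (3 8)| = 8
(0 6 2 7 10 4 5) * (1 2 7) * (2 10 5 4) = (0 6 7 5)(1 10 2) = [6, 10, 1, 3, 4, 0, 7, 5, 8, 9, 2]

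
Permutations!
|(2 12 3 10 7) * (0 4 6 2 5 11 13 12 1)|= 35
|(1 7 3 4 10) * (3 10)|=6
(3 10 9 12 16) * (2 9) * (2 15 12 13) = [0, 1, 9, 10, 4, 5, 6, 7, 8, 13, 15, 11, 16, 2, 14, 12, 3] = (2 9 13)(3 10 15 12 16)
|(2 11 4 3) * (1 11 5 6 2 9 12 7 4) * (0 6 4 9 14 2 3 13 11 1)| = |(0 6 3 14 2 5 4 13 11)(7 9 12)| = 9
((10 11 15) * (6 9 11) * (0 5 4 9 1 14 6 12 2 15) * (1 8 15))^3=((0 5 4 9 11)(1 14 6 8 15 10 12 2))^3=(0 9 5 11 4)(1 8 12 14 15 2 6 10)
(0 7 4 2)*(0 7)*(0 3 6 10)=(0 3 6 10)(2 7 4)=[3, 1, 7, 6, 2, 5, 10, 4, 8, 9, 0]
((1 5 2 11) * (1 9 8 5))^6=(2 11 9 8 5)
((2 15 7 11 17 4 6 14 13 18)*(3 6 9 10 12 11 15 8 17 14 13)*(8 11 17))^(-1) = (2 18 13 6 3 14 11)(4 17 12 10 9)(7 15) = ((2 11 14 3 6 13 18)(4 9 10 12 17)(7 15))^(-1)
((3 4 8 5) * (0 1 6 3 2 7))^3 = (0 3 5)(1 4 2)(6 8 7) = ((0 1 6 3 4 8 5 2 7))^3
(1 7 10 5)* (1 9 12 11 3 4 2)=[0, 7, 1, 4, 2, 9, 6, 10, 8, 12, 5, 3, 11]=(1 7 10 5 9 12 11 3 4 2)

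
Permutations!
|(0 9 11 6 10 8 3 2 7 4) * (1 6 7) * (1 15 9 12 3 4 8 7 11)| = 12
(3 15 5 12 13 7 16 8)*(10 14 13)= (3 15 5 12 10 14 13 7 16 8)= [0, 1, 2, 15, 4, 12, 6, 16, 3, 9, 14, 11, 10, 7, 13, 5, 8]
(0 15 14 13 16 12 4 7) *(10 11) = (0 15 14 13 16 12 4 7)(10 11) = [15, 1, 2, 3, 7, 5, 6, 0, 8, 9, 11, 10, 4, 16, 13, 14, 12]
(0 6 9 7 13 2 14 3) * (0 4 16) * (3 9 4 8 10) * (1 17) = [6, 17, 14, 8, 16, 5, 4, 13, 10, 7, 3, 11, 12, 2, 9, 15, 0, 1] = (0 6 4 16)(1 17)(2 14 9 7 13)(3 8 10)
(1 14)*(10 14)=[0, 10, 2, 3, 4, 5, 6, 7, 8, 9, 14, 11, 12, 13, 1]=(1 10 14)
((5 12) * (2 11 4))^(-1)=(2 4 11)(5 12)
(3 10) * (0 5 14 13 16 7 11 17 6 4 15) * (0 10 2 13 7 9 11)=(0 5 14 7)(2 13 16 9 11 17 6 4 15 10 3)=[5, 1, 13, 2, 15, 14, 4, 0, 8, 11, 3, 17, 12, 16, 7, 10, 9, 6]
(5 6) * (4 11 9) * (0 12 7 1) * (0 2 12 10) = (0 10)(1 2 12 7)(4 11 9)(5 6) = [10, 2, 12, 3, 11, 6, 5, 1, 8, 4, 0, 9, 7]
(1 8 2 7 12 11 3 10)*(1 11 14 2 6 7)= (1 8 6 7 12 14 2)(3 10 11)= [0, 8, 1, 10, 4, 5, 7, 12, 6, 9, 11, 3, 14, 13, 2]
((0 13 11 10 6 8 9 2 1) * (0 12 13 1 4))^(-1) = (0 4 2 9 8 6 10 11 13 12 1)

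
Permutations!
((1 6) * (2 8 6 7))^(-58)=((1 7 2 8 6))^(-58)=(1 2 6 7 8)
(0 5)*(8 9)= (0 5)(8 9)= [5, 1, 2, 3, 4, 0, 6, 7, 9, 8]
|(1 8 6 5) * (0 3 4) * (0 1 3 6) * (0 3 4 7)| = 8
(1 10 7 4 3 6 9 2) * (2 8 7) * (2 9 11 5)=[0, 10, 1, 6, 3, 2, 11, 4, 7, 8, 9, 5]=(1 10 9 8 7 4 3 6 11 5 2)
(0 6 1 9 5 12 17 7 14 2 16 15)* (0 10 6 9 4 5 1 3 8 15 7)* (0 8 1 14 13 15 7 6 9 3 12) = (0 3 1 4 5)(2 16 6 12 17 8 7 13 15 10 9 14) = [3, 4, 16, 1, 5, 0, 12, 13, 7, 14, 9, 11, 17, 15, 2, 10, 6, 8]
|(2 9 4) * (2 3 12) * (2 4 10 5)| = |(2 9 10 5)(3 12 4)| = 12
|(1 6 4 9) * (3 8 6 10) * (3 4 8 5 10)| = 6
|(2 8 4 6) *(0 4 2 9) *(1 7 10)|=|(0 4 6 9)(1 7 10)(2 8)|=12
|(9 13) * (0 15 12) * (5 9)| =3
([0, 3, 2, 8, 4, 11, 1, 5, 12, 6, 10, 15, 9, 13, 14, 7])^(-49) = (1 6 9 12 8 3)(5 7 15 11)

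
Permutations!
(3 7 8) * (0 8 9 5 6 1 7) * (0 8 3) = (0 3 8)(1 7 9 5 6) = [3, 7, 2, 8, 4, 6, 1, 9, 0, 5]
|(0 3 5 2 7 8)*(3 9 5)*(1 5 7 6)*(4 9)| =20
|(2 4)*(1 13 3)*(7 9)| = |(1 13 3)(2 4)(7 9)| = 6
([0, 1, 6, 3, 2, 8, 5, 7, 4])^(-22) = [0, 1, 8, 3, 5, 2, 4, 7, 6]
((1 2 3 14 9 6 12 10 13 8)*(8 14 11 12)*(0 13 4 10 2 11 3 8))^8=(0 9 13 6 14)(1 2 11 8 12)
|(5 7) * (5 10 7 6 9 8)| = |(5 6 9 8)(7 10)| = 4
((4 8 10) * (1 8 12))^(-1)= ((1 8 10 4 12))^(-1)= (1 12 4 10 8)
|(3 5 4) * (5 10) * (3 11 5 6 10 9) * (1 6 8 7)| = 30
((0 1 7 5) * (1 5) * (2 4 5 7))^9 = ((0 7 1 2 4 5))^9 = (0 2)(1 5)(4 7)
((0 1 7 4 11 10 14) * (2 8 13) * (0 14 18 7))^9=(0 1)(4 7 18 10 11)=((0 1)(2 8 13)(4 11 10 18 7))^9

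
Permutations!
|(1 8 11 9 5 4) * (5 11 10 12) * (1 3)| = 14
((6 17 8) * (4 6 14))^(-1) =((4 6 17 8 14))^(-1) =(4 14 8 17 6)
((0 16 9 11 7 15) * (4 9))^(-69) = (0 16 4 9 11 7 15)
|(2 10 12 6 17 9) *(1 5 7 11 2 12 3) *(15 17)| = 35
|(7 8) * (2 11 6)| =|(2 11 6)(7 8)| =6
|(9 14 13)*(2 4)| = 6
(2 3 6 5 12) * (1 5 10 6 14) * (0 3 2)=(0 3 14 1 5 12)(6 10)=[3, 5, 2, 14, 4, 12, 10, 7, 8, 9, 6, 11, 0, 13, 1]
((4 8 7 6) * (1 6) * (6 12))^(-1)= ((1 12 6 4 8 7))^(-1)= (1 7 8 4 6 12)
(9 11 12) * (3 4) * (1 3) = [0, 3, 2, 4, 1, 5, 6, 7, 8, 11, 10, 12, 9] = (1 3 4)(9 11 12)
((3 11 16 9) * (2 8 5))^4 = (16)(2 8 5)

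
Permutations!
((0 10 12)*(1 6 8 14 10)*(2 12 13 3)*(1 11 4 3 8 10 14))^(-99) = (14)(0 3)(1 6 10 13 8)(2 11)(4 12)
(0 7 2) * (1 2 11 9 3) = [7, 2, 0, 1, 4, 5, 6, 11, 8, 3, 10, 9] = (0 7 11 9 3 1 2)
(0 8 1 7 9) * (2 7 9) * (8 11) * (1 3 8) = (0 11 1 9)(2 7)(3 8) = [11, 9, 7, 8, 4, 5, 6, 2, 3, 0, 10, 1]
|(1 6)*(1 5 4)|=4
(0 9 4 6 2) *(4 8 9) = [4, 1, 0, 3, 6, 5, 2, 7, 9, 8] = (0 4 6 2)(8 9)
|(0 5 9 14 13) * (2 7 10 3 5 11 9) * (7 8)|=30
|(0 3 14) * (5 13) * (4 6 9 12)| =|(0 3 14)(4 6 9 12)(5 13)| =12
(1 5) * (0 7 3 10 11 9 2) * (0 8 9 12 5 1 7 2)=[2, 1, 8, 10, 4, 7, 6, 3, 9, 0, 11, 12, 5]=(0 2 8 9)(3 10 11 12 5 7)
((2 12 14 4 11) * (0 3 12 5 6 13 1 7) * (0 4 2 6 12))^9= ((0 3)(1 7 4 11 6 13)(2 5 12 14))^9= (0 3)(1 11)(2 5 12 14)(4 13)(6 7)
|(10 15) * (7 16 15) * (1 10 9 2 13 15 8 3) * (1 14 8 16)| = |(16)(1 10 7)(2 13 15 9)(3 14 8)| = 12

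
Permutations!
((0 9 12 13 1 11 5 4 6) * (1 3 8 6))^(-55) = ((0 9 12 13 3 8 6)(1 11 5 4))^(-55) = (0 9 12 13 3 8 6)(1 11 5 4)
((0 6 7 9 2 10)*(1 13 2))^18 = (0 7 1 2)(6 9 13 10)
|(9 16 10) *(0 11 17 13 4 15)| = 6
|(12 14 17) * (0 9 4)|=|(0 9 4)(12 14 17)|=3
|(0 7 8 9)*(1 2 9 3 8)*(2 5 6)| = 14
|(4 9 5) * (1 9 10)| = 5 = |(1 9 5 4 10)|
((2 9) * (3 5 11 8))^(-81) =((2 9)(3 5 11 8))^(-81) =(2 9)(3 8 11 5)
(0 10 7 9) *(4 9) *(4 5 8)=(0 10 7 5 8 4 9)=[10, 1, 2, 3, 9, 8, 6, 5, 4, 0, 7]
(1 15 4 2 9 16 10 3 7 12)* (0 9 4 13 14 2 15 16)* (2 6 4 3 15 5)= [9, 16, 3, 7, 5, 2, 4, 12, 8, 0, 15, 11, 1, 14, 6, 13, 10]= (0 9)(1 16 10 15 13 14 6 4 5 2 3 7 12)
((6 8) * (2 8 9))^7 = (2 9 6 8)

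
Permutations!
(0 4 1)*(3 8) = [4, 0, 2, 8, 1, 5, 6, 7, 3] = (0 4 1)(3 8)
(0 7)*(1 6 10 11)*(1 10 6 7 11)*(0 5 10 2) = [11, 7, 0, 3, 4, 10, 6, 5, 8, 9, 1, 2] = (0 11 2)(1 7 5 10)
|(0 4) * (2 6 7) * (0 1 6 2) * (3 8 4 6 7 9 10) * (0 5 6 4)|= |(0 4 1 7 5 6 9 10 3 8)|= 10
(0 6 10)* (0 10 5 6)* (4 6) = [0, 1, 2, 3, 6, 4, 5, 7, 8, 9, 10] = (10)(4 6 5)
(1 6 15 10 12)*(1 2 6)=(2 6 15 10 12)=[0, 1, 6, 3, 4, 5, 15, 7, 8, 9, 12, 11, 2, 13, 14, 10]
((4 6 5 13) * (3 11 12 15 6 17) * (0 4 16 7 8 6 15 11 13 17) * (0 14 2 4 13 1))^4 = ((0 13 16 7 8 6 5 17 3 1)(2 4 14)(11 12))^4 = (0 8 3 16 5)(1 7 17 13 6)(2 4 14)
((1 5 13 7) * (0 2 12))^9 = (1 5 13 7)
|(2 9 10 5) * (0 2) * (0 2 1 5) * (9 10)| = |(0 1 5 2 10)| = 5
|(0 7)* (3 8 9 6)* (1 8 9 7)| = |(0 1 8 7)(3 9 6)| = 12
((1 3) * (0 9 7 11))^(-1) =((0 9 7 11)(1 3))^(-1) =(0 11 7 9)(1 3)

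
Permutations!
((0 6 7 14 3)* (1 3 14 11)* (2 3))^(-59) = (14)(0 1 6 2 7 3 11)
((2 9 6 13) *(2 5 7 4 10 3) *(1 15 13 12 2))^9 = (1 15 13 5 7 4 10 3)(2 9 6 12)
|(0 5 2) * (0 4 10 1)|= |(0 5 2 4 10 1)|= 6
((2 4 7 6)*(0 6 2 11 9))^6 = (0 11)(6 9)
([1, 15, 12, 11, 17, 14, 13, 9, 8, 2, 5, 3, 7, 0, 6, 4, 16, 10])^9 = (0 13 6 14 5 10 17 4 15 1)(2 12 7 9)(3 11)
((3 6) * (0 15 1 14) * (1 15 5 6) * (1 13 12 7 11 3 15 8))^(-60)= (0 15 14 6 1 5 8)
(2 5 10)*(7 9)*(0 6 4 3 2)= (0 6 4 3 2 5 10)(7 9)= [6, 1, 5, 2, 3, 10, 4, 9, 8, 7, 0]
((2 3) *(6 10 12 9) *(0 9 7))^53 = ((0 9 6 10 12 7)(2 3))^53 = (0 7 12 10 6 9)(2 3)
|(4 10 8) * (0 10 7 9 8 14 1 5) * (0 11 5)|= |(0 10 14 1)(4 7 9 8)(5 11)|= 4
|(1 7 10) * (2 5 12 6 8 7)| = 8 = |(1 2 5 12 6 8 7 10)|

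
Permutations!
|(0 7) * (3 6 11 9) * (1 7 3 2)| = 8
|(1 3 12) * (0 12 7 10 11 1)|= |(0 12)(1 3 7 10 11)|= 10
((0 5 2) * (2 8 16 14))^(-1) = ((0 5 8 16 14 2))^(-1) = (0 2 14 16 8 5)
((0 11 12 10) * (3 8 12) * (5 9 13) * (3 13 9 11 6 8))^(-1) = (0 10 12 8 6)(5 13 11)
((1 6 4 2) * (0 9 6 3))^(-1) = (0 3 1 2 4 6 9)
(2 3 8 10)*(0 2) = [2, 1, 3, 8, 4, 5, 6, 7, 10, 9, 0] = (0 2 3 8 10)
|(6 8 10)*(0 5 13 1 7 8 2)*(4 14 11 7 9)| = |(0 5 13 1 9 4 14 11 7 8 10 6 2)| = 13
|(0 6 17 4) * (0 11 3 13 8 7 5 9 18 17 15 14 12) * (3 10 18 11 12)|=16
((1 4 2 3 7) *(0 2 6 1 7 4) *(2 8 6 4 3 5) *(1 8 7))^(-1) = ((0 7 1)(2 5)(6 8))^(-1) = (0 1 7)(2 5)(6 8)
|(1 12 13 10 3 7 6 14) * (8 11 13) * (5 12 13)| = |(1 13 10 3 7 6 14)(5 12 8 11)| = 28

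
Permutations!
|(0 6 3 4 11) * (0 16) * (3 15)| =|(0 6 15 3 4 11 16)| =7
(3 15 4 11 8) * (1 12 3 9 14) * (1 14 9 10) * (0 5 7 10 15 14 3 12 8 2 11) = (0 5 7 10 1 8 15 4)(2 11)(3 14) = [5, 8, 11, 14, 0, 7, 6, 10, 15, 9, 1, 2, 12, 13, 3, 4]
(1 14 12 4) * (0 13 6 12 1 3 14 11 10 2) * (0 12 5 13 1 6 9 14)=(0 1 11 10 2 12 4 3)(5 13 9 14 6)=[1, 11, 12, 0, 3, 13, 5, 7, 8, 14, 2, 10, 4, 9, 6]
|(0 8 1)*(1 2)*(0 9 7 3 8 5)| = |(0 5)(1 9 7 3 8 2)| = 6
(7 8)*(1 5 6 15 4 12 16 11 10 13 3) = (1 5 6 15 4 12 16 11 10 13 3)(7 8) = [0, 5, 2, 1, 12, 6, 15, 8, 7, 9, 13, 10, 16, 3, 14, 4, 11]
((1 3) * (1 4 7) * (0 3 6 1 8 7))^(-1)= ((0 3 4)(1 6)(7 8))^(-1)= (0 4 3)(1 6)(7 8)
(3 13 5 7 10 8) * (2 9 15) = (2 9 15)(3 13 5 7 10 8) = [0, 1, 9, 13, 4, 7, 6, 10, 3, 15, 8, 11, 12, 5, 14, 2]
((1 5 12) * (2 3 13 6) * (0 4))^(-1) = (0 4)(1 12 5)(2 6 13 3)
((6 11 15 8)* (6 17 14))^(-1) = ((6 11 15 8 17 14))^(-1) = (6 14 17 8 15 11)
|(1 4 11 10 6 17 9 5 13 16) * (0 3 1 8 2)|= |(0 3 1 4 11 10 6 17 9 5 13 16 8 2)|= 14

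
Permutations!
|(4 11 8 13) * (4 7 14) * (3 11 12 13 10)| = 20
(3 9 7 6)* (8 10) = (3 9 7 6)(8 10) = [0, 1, 2, 9, 4, 5, 3, 6, 10, 7, 8]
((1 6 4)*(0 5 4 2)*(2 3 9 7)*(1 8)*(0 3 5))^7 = (1 5 8 6 4)(2 7 9 3) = ((1 6 5 4 8)(2 3 9 7))^7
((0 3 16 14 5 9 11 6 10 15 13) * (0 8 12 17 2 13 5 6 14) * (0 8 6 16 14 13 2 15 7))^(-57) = (0 16 17 9 6)(3 8 15 11 10)(5 13 7 14 12)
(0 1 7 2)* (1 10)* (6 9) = (0 10 1 7 2)(6 9) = [10, 7, 0, 3, 4, 5, 9, 2, 8, 6, 1]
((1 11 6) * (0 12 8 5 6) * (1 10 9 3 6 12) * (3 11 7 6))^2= ((0 1 7 6 10 9 11)(5 12 8))^2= (0 7 10 11 1 6 9)(5 8 12)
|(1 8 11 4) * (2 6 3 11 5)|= |(1 8 5 2 6 3 11 4)|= 8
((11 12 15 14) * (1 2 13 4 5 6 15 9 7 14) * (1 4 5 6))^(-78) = (15)(1 13)(2 5)(7 11 9 14 12)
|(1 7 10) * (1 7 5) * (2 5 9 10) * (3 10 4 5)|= 4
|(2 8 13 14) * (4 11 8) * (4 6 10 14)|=4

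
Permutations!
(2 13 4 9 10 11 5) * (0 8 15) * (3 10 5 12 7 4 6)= (0 8 15)(2 13 6 3 10 11 12 7 4 9 5)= [8, 1, 13, 10, 9, 2, 3, 4, 15, 5, 11, 12, 7, 6, 14, 0]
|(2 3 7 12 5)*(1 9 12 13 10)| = 9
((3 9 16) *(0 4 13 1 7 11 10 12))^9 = (16)(0 4 13 1 7 11 10 12)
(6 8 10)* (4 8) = (4 8 10 6) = [0, 1, 2, 3, 8, 5, 4, 7, 10, 9, 6]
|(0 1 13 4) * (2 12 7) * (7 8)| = |(0 1 13 4)(2 12 8 7)| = 4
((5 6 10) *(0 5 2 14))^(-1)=((0 5 6 10 2 14))^(-1)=(0 14 2 10 6 5)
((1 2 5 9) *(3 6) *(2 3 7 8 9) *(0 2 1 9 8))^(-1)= (9)(0 7 6 3 1 5 2)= ((9)(0 2 5 1 3 6 7))^(-1)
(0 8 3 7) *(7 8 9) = [9, 1, 2, 8, 4, 5, 6, 0, 3, 7] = (0 9 7)(3 8)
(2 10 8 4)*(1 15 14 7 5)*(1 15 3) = [0, 3, 10, 1, 2, 15, 6, 5, 4, 9, 8, 11, 12, 13, 7, 14] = (1 3)(2 10 8 4)(5 15 14 7)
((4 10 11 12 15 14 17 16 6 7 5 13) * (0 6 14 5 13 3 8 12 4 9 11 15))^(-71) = ((0 6 7 13 9 11 4 10 15 5 3 8 12)(14 17 16))^(-71) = (0 10 6 15 7 5 13 3 9 8 11 12 4)(14 17 16)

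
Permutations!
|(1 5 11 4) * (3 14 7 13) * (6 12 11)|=|(1 5 6 12 11 4)(3 14 7 13)|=12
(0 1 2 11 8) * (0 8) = (0 1 2 11) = [1, 2, 11, 3, 4, 5, 6, 7, 8, 9, 10, 0]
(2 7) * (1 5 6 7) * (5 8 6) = [0, 8, 1, 3, 4, 5, 7, 2, 6] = (1 8 6 7 2)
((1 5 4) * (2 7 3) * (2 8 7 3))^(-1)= ((1 5 4)(2 3 8 7))^(-1)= (1 4 5)(2 7 8 3)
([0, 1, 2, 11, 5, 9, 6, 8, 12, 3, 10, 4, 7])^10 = (7 8 12)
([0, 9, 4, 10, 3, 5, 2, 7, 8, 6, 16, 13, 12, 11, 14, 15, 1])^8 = [0, 1, 2, 3, 4, 5, 6, 7, 8, 9, 10, 11, 12, 13, 14, 15, 16]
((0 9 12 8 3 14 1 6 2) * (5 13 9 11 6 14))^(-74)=(14)(0 6)(2 11)(3 12 13)(5 8 9)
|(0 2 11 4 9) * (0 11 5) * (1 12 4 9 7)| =|(0 2 5)(1 12 4 7)(9 11)| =12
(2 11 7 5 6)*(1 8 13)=(1 8 13)(2 11 7 5 6)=[0, 8, 11, 3, 4, 6, 2, 5, 13, 9, 10, 7, 12, 1]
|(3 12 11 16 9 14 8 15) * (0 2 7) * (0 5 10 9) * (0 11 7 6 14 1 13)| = 14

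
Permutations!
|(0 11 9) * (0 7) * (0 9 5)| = |(0 11 5)(7 9)| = 6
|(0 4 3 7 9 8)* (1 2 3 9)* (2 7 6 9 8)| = 12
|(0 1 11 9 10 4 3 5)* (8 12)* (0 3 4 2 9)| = |(0 1 11)(2 9 10)(3 5)(8 12)| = 6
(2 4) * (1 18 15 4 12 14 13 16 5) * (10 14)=(1 18 15 4 2 12 10 14 13 16 5)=[0, 18, 12, 3, 2, 1, 6, 7, 8, 9, 14, 11, 10, 16, 13, 4, 5, 17, 15]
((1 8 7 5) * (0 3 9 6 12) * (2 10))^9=(0 12 6 9 3)(1 8 7 5)(2 10)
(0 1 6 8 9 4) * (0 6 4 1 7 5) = (0 7 5)(1 4 6 8 9) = [7, 4, 2, 3, 6, 0, 8, 5, 9, 1]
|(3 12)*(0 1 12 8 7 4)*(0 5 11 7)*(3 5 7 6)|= 8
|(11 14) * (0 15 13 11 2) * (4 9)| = |(0 15 13 11 14 2)(4 9)| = 6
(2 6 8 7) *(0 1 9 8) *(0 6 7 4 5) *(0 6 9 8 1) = (1 8 4 5 6 9)(2 7) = [0, 8, 7, 3, 5, 6, 9, 2, 4, 1]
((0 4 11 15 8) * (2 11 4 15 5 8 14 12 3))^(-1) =(0 8 5 11 2 3 12 14 15)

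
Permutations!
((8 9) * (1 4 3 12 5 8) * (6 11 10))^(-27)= (1 4 3 12 5 8 9)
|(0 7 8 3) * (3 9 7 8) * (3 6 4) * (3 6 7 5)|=|(0 8 9 5 3)(4 6)|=10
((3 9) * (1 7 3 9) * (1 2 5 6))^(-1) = (9)(1 6 5 2 3 7)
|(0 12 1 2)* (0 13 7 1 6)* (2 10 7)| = |(0 12 6)(1 10 7)(2 13)| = 6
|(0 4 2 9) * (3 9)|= |(0 4 2 3 9)|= 5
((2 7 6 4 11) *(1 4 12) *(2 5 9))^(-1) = ((1 4 11 5 9 2 7 6 12))^(-1) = (1 12 6 7 2 9 5 11 4)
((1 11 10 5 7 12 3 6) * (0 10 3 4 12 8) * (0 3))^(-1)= (0 11 1 6 3 8 7 5 10)(4 12)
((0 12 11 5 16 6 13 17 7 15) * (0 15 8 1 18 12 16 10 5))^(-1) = (0 11 12 18 1 8 7 17 13 6 16)(5 10)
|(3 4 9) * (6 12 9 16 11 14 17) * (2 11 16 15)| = |(2 11 14 17 6 12 9 3 4 15)| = 10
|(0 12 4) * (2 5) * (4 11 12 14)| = 6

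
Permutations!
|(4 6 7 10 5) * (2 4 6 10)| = 6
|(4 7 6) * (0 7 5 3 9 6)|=10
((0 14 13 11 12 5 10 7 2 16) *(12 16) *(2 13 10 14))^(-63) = ((0 2 12 5 14 10 7 13 11 16))^(-63) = (0 13 14 2 11 10 12 16 7 5)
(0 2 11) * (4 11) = (0 2 4 11) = [2, 1, 4, 3, 11, 5, 6, 7, 8, 9, 10, 0]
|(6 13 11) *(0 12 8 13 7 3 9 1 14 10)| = |(0 12 8 13 11 6 7 3 9 1 14 10)| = 12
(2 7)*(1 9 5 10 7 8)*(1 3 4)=[0, 9, 8, 4, 1, 10, 6, 2, 3, 5, 7]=(1 9 5 10 7 2 8 3 4)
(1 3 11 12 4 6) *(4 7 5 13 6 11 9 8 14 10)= (1 3 9 8 14 10 4 11 12 7 5 13 6)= [0, 3, 2, 9, 11, 13, 1, 5, 14, 8, 4, 12, 7, 6, 10]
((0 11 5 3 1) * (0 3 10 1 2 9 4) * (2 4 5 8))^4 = ((0 11 8 2 9 5 10 1 3 4))^4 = (0 9 3 8 10)(1 11 5 4 2)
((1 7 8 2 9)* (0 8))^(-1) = (0 7 1 9 2 8)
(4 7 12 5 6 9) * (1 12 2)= (1 12 5 6 9 4 7 2)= [0, 12, 1, 3, 7, 6, 9, 2, 8, 4, 10, 11, 5]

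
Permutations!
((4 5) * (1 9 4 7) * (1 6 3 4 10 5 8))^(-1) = (1 8 4 3 6 7 5 10 9)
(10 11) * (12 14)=(10 11)(12 14)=[0, 1, 2, 3, 4, 5, 6, 7, 8, 9, 11, 10, 14, 13, 12]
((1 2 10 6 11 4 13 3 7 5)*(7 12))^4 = (1 11 12 2 4 7 10 13 5 6 3)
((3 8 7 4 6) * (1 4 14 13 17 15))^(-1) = (1 15 17 13 14 7 8 3 6 4)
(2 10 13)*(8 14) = (2 10 13)(8 14) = [0, 1, 10, 3, 4, 5, 6, 7, 14, 9, 13, 11, 12, 2, 8]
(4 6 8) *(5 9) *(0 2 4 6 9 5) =(0 2 4 9)(6 8) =[2, 1, 4, 3, 9, 5, 8, 7, 6, 0]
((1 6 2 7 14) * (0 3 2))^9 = (0 2 14 6 3 7 1)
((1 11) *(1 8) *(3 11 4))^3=((1 4 3 11 8))^3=(1 11 4 8 3)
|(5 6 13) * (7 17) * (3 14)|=6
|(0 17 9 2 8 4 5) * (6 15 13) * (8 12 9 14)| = 6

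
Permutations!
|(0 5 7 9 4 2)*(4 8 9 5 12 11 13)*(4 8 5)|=10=|(0 12 11 13 8 9 5 7 4 2)|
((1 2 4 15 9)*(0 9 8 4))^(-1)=((0 9 1 2)(4 15 8))^(-1)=(0 2 1 9)(4 8 15)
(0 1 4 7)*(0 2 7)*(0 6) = [1, 4, 7, 3, 6, 5, 0, 2] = (0 1 4 6)(2 7)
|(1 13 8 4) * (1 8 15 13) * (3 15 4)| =|(3 15 13 4 8)| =5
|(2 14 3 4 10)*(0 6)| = 10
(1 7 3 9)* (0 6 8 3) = (0 6 8 3 9 1 7) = [6, 7, 2, 9, 4, 5, 8, 0, 3, 1]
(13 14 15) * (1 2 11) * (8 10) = (1 2 11)(8 10)(13 14 15) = [0, 2, 11, 3, 4, 5, 6, 7, 10, 9, 8, 1, 12, 14, 15, 13]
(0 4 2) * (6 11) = (0 4 2)(6 11) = [4, 1, 0, 3, 2, 5, 11, 7, 8, 9, 10, 6]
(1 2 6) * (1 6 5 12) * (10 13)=(1 2 5 12)(10 13)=[0, 2, 5, 3, 4, 12, 6, 7, 8, 9, 13, 11, 1, 10]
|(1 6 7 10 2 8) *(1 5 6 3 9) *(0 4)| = |(0 4)(1 3 9)(2 8 5 6 7 10)| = 6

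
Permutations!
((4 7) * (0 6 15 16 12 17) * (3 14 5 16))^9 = (17)(4 7)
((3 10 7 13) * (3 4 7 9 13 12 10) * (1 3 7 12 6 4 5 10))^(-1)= (1 12 4 6 7 3)(5 13 9 10)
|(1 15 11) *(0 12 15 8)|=|(0 12 15 11 1 8)|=6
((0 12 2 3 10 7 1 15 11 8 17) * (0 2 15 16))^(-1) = ((0 12 15 11 8 17 2 3 10 7 1 16))^(-1) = (0 16 1 7 10 3 2 17 8 11 15 12)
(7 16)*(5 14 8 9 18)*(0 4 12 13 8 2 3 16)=(0 4 12 13 8 9 18 5 14 2 3 16 7)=[4, 1, 3, 16, 12, 14, 6, 0, 9, 18, 10, 11, 13, 8, 2, 15, 7, 17, 5]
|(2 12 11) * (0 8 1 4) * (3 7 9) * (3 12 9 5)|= 12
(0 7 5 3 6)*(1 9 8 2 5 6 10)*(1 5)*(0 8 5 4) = (0 7 6 8 2 1 9 5 3 10 4) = [7, 9, 1, 10, 0, 3, 8, 6, 2, 5, 4]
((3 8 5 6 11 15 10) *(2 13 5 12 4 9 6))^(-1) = ((2 13 5)(3 8 12 4 9 6 11 15 10))^(-1) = (2 5 13)(3 10 15 11 6 9 4 12 8)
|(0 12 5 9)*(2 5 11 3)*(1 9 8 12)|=6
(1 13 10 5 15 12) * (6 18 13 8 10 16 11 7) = (1 8 10 5 15 12)(6 18 13 16 11 7) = [0, 8, 2, 3, 4, 15, 18, 6, 10, 9, 5, 7, 1, 16, 14, 12, 11, 17, 13]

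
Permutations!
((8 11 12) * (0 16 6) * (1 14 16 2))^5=(0 6 16 14 1 2)(8 12 11)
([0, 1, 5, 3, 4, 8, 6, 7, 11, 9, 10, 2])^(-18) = (2 8)(5 11)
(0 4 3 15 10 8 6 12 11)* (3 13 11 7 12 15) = (0 4 13 11)(6 15 10 8)(7 12) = [4, 1, 2, 3, 13, 5, 15, 12, 6, 9, 8, 0, 7, 11, 14, 10]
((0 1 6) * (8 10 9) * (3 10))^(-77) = (0 1 6)(3 8 9 10)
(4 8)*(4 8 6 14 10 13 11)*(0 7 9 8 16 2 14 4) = (0 7 9 8 16 2 14 10 13 11)(4 6) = [7, 1, 14, 3, 6, 5, 4, 9, 16, 8, 13, 0, 12, 11, 10, 15, 2]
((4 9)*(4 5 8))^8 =((4 9 5 8))^8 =(9)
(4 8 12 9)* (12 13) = (4 8 13 12 9) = [0, 1, 2, 3, 8, 5, 6, 7, 13, 4, 10, 11, 9, 12]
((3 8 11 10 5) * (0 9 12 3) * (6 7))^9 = (0 9 12 3 8 11 10 5)(6 7)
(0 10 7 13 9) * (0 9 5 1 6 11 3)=[10, 6, 2, 0, 4, 1, 11, 13, 8, 9, 7, 3, 12, 5]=(0 10 7 13 5 1 6 11 3)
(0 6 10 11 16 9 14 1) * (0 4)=(0 6 10 11 16 9 14 1 4)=[6, 4, 2, 3, 0, 5, 10, 7, 8, 14, 11, 16, 12, 13, 1, 15, 9]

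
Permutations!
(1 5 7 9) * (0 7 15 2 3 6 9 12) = [7, 5, 3, 6, 4, 15, 9, 12, 8, 1, 10, 11, 0, 13, 14, 2] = (0 7 12)(1 5 15 2 3 6 9)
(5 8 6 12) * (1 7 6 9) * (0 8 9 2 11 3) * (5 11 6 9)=[8, 7, 6, 0, 4, 5, 12, 9, 2, 1, 10, 3, 11]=(0 8 2 6 12 11 3)(1 7 9)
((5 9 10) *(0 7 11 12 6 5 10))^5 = ((0 7 11 12 6 5 9))^5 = (0 5 12 7 9 6 11)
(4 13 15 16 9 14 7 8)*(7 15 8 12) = [0, 1, 2, 3, 13, 5, 6, 12, 4, 14, 10, 11, 7, 8, 15, 16, 9] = (4 13 8)(7 12)(9 14 15 16)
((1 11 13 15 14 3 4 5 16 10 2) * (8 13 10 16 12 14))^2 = (16)(1 10)(2 11)(3 5 14 4 12)(8 15 13) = ((16)(1 11 10 2)(3 4 5 12 14)(8 13 15))^2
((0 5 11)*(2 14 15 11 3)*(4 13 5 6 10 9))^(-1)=(0 11 15 14 2 3 5 13 4 9 10 6)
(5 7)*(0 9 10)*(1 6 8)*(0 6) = [9, 0, 2, 3, 4, 7, 8, 5, 1, 10, 6] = (0 9 10 6 8 1)(5 7)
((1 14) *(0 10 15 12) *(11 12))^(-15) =(15)(1 14)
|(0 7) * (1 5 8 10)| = 4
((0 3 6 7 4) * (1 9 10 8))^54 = (0 4 7 6 3)(1 10)(8 9)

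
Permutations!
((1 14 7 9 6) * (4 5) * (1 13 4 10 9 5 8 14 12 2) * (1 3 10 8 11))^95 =((1 12 2 3 10 9 6 13 4 11)(5 8 14 7))^95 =(1 9)(2 13)(3 4)(5 7 14 8)(6 12)(10 11)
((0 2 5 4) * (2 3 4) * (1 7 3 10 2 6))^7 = (0 3 1 5 10 4 7 6 2)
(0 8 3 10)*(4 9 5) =[8, 1, 2, 10, 9, 4, 6, 7, 3, 5, 0] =(0 8 3 10)(4 9 5)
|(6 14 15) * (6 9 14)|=|(9 14 15)|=3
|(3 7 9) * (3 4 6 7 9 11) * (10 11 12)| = |(3 9 4 6 7 12 10 11)| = 8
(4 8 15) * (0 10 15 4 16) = (0 10 15 16)(4 8) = [10, 1, 2, 3, 8, 5, 6, 7, 4, 9, 15, 11, 12, 13, 14, 16, 0]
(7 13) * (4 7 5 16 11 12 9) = [0, 1, 2, 3, 7, 16, 6, 13, 8, 4, 10, 12, 9, 5, 14, 15, 11] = (4 7 13 5 16 11 12 9)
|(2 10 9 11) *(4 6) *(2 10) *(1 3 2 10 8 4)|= |(1 3 2 10 9 11 8 4 6)|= 9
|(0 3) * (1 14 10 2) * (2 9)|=|(0 3)(1 14 10 9 2)|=10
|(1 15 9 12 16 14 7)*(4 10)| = |(1 15 9 12 16 14 7)(4 10)| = 14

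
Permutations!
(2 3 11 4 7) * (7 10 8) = (2 3 11 4 10 8 7) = [0, 1, 3, 11, 10, 5, 6, 2, 7, 9, 8, 4]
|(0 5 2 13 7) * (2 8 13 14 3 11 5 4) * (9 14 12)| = 12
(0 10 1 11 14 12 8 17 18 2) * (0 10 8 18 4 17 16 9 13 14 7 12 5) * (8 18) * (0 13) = [18, 11, 10, 3, 17, 13, 6, 12, 16, 0, 1, 7, 8, 14, 5, 15, 9, 4, 2] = (0 18 2 10 1 11 7 12 8 16 9)(4 17)(5 13 14)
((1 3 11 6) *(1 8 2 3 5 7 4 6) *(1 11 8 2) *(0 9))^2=((11)(0 9)(1 5 7 4 6 2 3 8))^2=(11)(1 7 6 3)(2 8 5 4)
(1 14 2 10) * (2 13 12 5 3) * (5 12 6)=[0, 14, 10, 2, 4, 3, 5, 7, 8, 9, 1, 11, 12, 6, 13]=(1 14 13 6 5 3 2 10)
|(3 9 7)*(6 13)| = 6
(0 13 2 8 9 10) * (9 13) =(0 9 10)(2 8 13) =[9, 1, 8, 3, 4, 5, 6, 7, 13, 10, 0, 11, 12, 2]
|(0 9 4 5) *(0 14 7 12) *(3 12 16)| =|(0 9 4 5 14 7 16 3 12)| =9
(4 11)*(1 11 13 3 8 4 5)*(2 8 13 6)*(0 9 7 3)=(0 9 7 3 13)(1 11 5)(2 8 4 6)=[9, 11, 8, 13, 6, 1, 2, 3, 4, 7, 10, 5, 12, 0]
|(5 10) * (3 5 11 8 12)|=6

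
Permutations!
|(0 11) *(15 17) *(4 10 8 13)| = 4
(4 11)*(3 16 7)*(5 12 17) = (3 16 7)(4 11)(5 12 17) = [0, 1, 2, 16, 11, 12, 6, 3, 8, 9, 10, 4, 17, 13, 14, 15, 7, 5]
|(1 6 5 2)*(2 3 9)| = |(1 6 5 3 9 2)| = 6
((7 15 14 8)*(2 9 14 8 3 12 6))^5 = (2 6 12 3 14 9)(7 8 15)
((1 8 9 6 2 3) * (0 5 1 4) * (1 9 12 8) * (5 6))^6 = (12)(0 6 2 3 4)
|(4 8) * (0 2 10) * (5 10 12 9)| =6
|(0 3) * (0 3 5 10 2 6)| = 5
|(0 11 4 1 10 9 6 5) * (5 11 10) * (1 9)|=4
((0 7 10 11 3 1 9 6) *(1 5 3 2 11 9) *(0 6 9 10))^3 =(0 7)(2 11)(3 5)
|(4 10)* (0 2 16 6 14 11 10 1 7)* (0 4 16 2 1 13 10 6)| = |(0 1 7 4 13 10 16)(6 14 11)| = 21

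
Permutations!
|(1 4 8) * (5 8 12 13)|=6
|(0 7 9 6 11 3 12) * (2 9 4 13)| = |(0 7 4 13 2 9 6 11 3 12)| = 10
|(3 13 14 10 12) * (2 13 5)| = |(2 13 14 10 12 3 5)| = 7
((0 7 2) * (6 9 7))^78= ((0 6 9 7 2))^78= (0 7 6 2 9)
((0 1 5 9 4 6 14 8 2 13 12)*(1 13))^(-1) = ((0 13 12)(1 5 9 4 6 14 8 2))^(-1) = (0 12 13)(1 2 8 14 6 4 9 5)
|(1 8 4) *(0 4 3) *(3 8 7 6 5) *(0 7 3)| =|(8)(0 4 1 3 7 6 5)| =7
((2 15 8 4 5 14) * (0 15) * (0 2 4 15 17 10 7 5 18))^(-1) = (0 18 4 14 5 7 10 17)(8 15)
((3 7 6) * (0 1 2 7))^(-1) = (0 3 6 7 2 1)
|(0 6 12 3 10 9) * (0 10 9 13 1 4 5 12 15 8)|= 8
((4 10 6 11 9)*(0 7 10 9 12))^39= (0 6)(4 9)(7 11)(10 12)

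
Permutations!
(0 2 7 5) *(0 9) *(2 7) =(0 7 5 9) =[7, 1, 2, 3, 4, 9, 6, 5, 8, 0]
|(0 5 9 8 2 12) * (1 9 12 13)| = |(0 5 12)(1 9 8 2 13)| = 15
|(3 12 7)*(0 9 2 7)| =|(0 9 2 7 3 12)| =6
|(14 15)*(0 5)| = 2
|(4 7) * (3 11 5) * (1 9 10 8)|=|(1 9 10 8)(3 11 5)(4 7)|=12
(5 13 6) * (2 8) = (2 8)(5 13 6) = [0, 1, 8, 3, 4, 13, 5, 7, 2, 9, 10, 11, 12, 6]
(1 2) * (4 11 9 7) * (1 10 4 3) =(1 2 10 4 11 9 7 3) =[0, 2, 10, 1, 11, 5, 6, 3, 8, 7, 4, 9]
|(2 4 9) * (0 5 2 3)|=|(0 5 2 4 9 3)|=6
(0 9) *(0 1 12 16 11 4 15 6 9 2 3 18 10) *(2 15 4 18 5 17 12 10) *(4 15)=(0 4 15 6 9 1 10)(2 3 5 17 12 16 11 18)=[4, 10, 3, 5, 15, 17, 9, 7, 8, 1, 0, 18, 16, 13, 14, 6, 11, 12, 2]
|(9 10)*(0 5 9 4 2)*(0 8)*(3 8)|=8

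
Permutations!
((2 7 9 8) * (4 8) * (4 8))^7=((2 7 9 8))^7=(2 8 9 7)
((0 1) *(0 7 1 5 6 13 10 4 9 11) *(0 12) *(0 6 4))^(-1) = ((0 5 4 9 11 12 6 13 10)(1 7))^(-1) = (0 10 13 6 12 11 9 4 5)(1 7)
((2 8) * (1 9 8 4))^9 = (1 4 2 8 9) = ((1 9 8 2 4))^9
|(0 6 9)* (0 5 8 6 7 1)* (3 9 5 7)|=15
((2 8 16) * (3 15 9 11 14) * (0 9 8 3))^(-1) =(0 14 11 9)(2 16 8 15 3)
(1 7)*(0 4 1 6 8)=(0 4 1 7 6 8)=[4, 7, 2, 3, 1, 5, 8, 6, 0]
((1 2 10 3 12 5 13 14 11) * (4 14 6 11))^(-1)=((1 2 10 3 12 5 13 6 11)(4 14))^(-1)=(1 11 6 13 5 12 3 10 2)(4 14)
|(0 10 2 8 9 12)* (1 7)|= |(0 10 2 8 9 12)(1 7)|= 6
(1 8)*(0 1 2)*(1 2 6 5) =(0 2)(1 8 6 5) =[2, 8, 0, 3, 4, 1, 5, 7, 6]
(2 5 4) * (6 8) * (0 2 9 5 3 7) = [2, 1, 3, 7, 9, 4, 8, 0, 6, 5] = (0 2 3 7)(4 9 5)(6 8)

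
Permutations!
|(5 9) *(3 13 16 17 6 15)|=6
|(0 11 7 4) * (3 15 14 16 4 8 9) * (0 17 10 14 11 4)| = 6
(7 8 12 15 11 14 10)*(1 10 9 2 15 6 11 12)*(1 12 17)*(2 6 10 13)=(1 13 2 15 17)(6 11 14 9)(7 8 12 10)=[0, 13, 15, 3, 4, 5, 11, 8, 12, 6, 7, 14, 10, 2, 9, 17, 16, 1]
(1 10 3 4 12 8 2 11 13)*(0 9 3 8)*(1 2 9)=(0 1 10 8 9 3 4 12)(2 11 13)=[1, 10, 11, 4, 12, 5, 6, 7, 9, 3, 8, 13, 0, 2]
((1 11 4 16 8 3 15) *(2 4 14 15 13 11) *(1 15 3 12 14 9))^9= ((1 2 4 16 8 12 14 3 13 11 9))^9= (1 11 3 12 16 2 9 13 14 8 4)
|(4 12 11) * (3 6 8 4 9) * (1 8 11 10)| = |(1 8 4 12 10)(3 6 11 9)| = 20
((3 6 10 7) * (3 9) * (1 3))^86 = (1 6 7)(3 10 9)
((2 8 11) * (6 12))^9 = ((2 8 11)(6 12))^9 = (6 12)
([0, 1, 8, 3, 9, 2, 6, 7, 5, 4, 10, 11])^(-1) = (11)(2 5 8)(4 9)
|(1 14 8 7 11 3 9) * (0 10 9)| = |(0 10 9 1 14 8 7 11 3)| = 9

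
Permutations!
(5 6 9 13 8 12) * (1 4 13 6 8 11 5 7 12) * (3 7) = (1 4 13 11 5 8)(3 7 12)(6 9) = [0, 4, 2, 7, 13, 8, 9, 12, 1, 6, 10, 5, 3, 11]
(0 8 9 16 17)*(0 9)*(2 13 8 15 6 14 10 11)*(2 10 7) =(0 15 6 14 7 2 13 8)(9 16 17)(10 11) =[15, 1, 13, 3, 4, 5, 14, 2, 0, 16, 11, 10, 12, 8, 7, 6, 17, 9]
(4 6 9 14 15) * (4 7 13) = [0, 1, 2, 3, 6, 5, 9, 13, 8, 14, 10, 11, 12, 4, 15, 7] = (4 6 9 14 15 7 13)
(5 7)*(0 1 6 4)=(0 1 6 4)(5 7)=[1, 6, 2, 3, 0, 7, 4, 5]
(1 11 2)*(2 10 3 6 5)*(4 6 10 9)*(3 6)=(1 11 9 4 3 10 6 5 2)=[0, 11, 1, 10, 3, 2, 5, 7, 8, 4, 6, 9]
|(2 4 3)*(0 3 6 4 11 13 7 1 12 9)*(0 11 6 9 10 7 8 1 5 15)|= 15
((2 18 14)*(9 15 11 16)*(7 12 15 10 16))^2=(2 14 18)(7 15)(9 16 10)(11 12)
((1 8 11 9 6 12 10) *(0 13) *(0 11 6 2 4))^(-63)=(0 9)(1 6 10 8 12)(2 13)(4 11)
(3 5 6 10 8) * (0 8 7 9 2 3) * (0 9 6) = (0 8 9 2 3 5)(6 10 7) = [8, 1, 3, 5, 4, 0, 10, 6, 9, 2, 7]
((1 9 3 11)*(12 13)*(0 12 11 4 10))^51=(0 3 11)(1 12 4)(9 13 10)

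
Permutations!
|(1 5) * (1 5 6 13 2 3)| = |(1 6 13 2 3)| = 5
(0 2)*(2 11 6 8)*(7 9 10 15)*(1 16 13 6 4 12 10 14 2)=(0 11 4 12 10 15 7 9 14 2)(1 16 13 6 8)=[11, 16, 0, 3, 12, 5, 8, 9, 1, 14, 15, 4, 10, 6, 2, 7, 13]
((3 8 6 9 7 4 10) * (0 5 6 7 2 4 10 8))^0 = (10) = ((0 5 6 9 2 4 8 7 10 3))^0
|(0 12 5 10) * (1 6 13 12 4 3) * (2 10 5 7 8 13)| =28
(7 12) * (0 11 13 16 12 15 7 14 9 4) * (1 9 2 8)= (0 11 13 16 12 14 2 8 1 9 4)(7 15)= [11, 9, 8, 3, 0, 5, 6, 15, 1, 4, 10, 13, 14, 16, 2, 7, 12]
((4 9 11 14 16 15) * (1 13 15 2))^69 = (1 14 4)(2 11 15)(9 13 16)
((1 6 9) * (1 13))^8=(13)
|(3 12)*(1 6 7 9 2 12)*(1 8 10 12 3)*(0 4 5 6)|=12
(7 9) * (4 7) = (4 7 9) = [0, 1, 2, 3, 7, 5, 6, 9, 8, 4]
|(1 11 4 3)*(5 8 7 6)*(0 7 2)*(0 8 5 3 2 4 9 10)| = |(0 7 6 3 1 11 9 10)(2 8 4)| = 24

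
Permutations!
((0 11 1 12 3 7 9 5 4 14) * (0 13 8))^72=((0 11 1 12 3 7 9 5 4 14 13 8))^72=(14)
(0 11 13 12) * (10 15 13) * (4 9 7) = (0 11 10 15 13 12)(4 9 7) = [11, 1, 2, 3, 9, 5, 6, 4, 8, 7, 15, 10, 0, 12, 14, 13]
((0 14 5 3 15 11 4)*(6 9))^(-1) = (0 4 11 15 3 5 14)(6 9)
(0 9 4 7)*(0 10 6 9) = (4 7 10 6 9) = [0, 1, 2, 3, 7, 5, 9, 10, 8, 4, 6]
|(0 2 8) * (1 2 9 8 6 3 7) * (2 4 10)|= 21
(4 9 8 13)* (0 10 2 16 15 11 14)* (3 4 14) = (0 10 2 16 15 11 3 4 9 8 13 14) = [10, 1, 16, 4, 9, 5, 6, 7, 13, 8, 2, 3, 12, 14, 0, 11, 15]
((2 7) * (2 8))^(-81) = ((2 7 8))^(-81) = (8)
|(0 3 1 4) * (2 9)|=4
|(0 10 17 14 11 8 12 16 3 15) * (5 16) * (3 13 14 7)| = 42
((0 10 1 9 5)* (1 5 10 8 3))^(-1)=(0 5 10 9 1 3 8)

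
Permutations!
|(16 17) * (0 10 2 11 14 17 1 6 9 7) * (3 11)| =12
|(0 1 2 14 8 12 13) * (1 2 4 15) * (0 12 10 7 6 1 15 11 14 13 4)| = 12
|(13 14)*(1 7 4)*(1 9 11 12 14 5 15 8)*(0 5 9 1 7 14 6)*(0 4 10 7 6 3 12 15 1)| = 22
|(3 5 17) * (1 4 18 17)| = |(1 4 18 17 3 5)| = 6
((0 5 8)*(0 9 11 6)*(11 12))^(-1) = ((0 5 8 9 12 11 6))^(-1) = (0 6 11 12 9 8 5)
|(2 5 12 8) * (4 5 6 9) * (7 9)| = 8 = |(2 6 7 9 4 5 12 8)|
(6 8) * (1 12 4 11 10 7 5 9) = [0, 12, 2, 3, 11, 9, 8, 5, 6, 1, 7, 10, 4] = (1 12 4 11 10 7 5 9)(6 8)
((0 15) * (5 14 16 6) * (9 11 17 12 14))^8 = ((0 15)(5 9 11 17 12 14 16 6))^8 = (17)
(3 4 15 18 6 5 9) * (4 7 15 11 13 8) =[0, 1, 2, 7, 11, 9, 5, 15, 4, 3, 10, 13, 12, 8, 14, 18, 16, 17, 6] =(3 7 15 18 6 5 9)(4 11 13 8)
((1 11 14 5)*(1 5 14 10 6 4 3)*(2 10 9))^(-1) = ((14)(1 11 9 2 10 6 4 3))^(-1) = (14)(1 3 4 6 10 2 9 11)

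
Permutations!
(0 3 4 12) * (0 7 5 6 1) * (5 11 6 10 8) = (0 3 4 12 7 11 6 1)(5 10 8) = [3, 0, 2, 4, 12, 10, 1, 11, 5, 9, 8, 6, 7]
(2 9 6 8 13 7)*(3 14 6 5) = (2 9 5 3 14 6 8 13 7) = [0, 1, 9, 14, 4, 3, 8, 2, 13, 5, 10, 11, 12, 7, 6]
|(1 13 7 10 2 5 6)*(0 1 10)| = |(0 1 13 7)(2 5 6 10)| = 4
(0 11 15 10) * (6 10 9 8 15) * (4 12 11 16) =[16, 1, 2, 3, 12, 5, 10, 7, 15, 8, 0, 6, 11, 13, 14, 9, 4] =(0 16 4 12 11 6 10)(8 15 9)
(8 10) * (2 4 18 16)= (2 4 18 16)(8 10)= [0, 1, 4, 3, 18, 5, 6, 7, 10, 9, 8, 11, 12, 13, 14, 15, 2, 17, 16]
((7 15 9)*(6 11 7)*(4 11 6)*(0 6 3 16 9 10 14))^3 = ((0 6 3 16 9 4 11 7 15 10 14))^3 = (0 16 11 10 6 9 7 14 3 4 15)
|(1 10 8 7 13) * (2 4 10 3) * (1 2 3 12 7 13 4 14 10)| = |(1 12 7 4)(2 14 10 8 13)| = 20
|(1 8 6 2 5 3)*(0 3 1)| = 10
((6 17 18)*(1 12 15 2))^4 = (6 17 18)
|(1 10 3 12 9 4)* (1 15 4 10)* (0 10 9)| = |(0 10 3 12)(4 15)| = 4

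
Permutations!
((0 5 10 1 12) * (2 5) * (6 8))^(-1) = (0 12 1 10 5 2)(6 8)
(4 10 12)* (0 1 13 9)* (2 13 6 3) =(0 1 6 3 2 13 9)(4 10 12) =[1, 6, 13, 2, 10, 5, 3, 7, 8, 0, 12, 11, 4, 9]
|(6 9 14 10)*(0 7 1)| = |(0 7 1)(6 9 14 10)| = 12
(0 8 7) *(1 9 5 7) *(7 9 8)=(0 7)(1 8)(5 9)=[7, 8, 2, 3, 4, 9, 6, 0, 1, 5]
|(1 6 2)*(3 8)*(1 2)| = |(1 6)(3 8)| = 2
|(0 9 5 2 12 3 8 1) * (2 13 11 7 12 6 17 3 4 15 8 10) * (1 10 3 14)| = |(0 9 5 13 11 7 12 4 15 8 10 2 6 17 14 1)| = 16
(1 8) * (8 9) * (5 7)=(1 9 8)(5 7)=[0, 9, 2, 3, 4, 7, 6, 5, 1, 8]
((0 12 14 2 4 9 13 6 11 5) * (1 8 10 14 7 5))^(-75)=(0 12 7 5)(1 4)(2 11)(6 14)(8 9)(10 13)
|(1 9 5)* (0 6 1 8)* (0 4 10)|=|(0 6 1 9 5 8 4 10)|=8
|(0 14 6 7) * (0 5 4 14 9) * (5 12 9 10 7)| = 20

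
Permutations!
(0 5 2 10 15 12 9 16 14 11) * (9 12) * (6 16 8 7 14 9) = (0 5 2 10 15 6 16 9 8 7 14 11) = [5, 1, 10, 3, 4, 2, 16, 14, 7, 8, 15, 0, 12, 13, 11, 6, 9]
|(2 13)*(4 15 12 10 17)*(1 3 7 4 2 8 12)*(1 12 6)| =|(1 3 7 4 15 12 10 17 2 13 8 6)| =12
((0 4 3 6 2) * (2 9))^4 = (0 9 3)(2 6 4)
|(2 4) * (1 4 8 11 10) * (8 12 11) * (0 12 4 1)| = 4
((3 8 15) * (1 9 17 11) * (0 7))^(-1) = ((0 7)(1 9 17 11)(3 8 15))^(-1) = (0 7)(1 11 17 9)(3 15 8)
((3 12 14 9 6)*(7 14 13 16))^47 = ((3 12 13 16 7 14 9 6))^47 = (3 6 9 14 7 16 13 12)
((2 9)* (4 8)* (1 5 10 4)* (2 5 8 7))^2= (2 5 4)(7 9 10)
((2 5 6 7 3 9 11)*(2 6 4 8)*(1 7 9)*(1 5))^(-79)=(1 8 5 7 2 4 3)(6 11 9)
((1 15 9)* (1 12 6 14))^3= (1 12)(6 15)(9 14)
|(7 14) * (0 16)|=2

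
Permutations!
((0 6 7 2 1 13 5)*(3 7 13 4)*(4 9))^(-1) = (0 5 13 6)(1 2 7 3 4 9)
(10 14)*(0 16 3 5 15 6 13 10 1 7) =(0 16 3 5 15 6 13 10 14 1 7) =[16, 7, 2, 5, 4, 15, 13, 0, 8, 9, 14, 11, 12, 10, 1, 6, 3]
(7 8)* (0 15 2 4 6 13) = [15, 1, 4, 3, 6, 5, 13, 8, 7, 9, 10, 11, 12, 0, 14, 2] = (0 15 2 4 6 13)(7 8)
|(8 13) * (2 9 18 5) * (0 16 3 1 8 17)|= 28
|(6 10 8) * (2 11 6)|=|(2 11 6 10 8)|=5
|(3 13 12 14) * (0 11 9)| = 12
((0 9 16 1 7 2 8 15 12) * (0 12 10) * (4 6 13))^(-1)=(0 10 15 8 2 7 1 16 9)(4 13 6)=((0 9 16 1 7 2 8 15 10)(4 6 13))^(-1)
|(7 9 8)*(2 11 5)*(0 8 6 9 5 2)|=4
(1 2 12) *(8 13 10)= (1 2 12)(8 13 10)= [0, 2, 12, 3, 4, 5, 6, 7, 13, 9, 8, 11, 1, 10]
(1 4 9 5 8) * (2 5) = [0, 4, 5, 3, 9, 8, 6, 7, 1, 2] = (1 4 9 2 5 8)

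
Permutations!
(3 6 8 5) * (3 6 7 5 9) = (3 7 5 6 8 9) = [0, 1, 2, 7, 4, 6, 8, 5, 9, 3]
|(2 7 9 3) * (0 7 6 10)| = 7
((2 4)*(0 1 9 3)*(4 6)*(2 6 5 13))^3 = (13)(0 3 9 1)(4 6) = ((0 1 9 3)(2 5 13)(4 6))^3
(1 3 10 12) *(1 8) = (1 3 10 12 8) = [0, 3, 2, 10, 4, 5, 6, 7, 1, 9, 12, 11, 8]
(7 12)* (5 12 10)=(5 12 7 10)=[0, 1, 2, 3, 4, 12, 6, 10, 8, 9, 5, 11, 7]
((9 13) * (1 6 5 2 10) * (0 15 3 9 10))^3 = (0 9 1 2 3 10 5 15 13 6)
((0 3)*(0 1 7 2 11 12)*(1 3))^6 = ((0 1 7 2 11 12))^6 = (12)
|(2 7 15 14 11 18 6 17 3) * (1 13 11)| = 11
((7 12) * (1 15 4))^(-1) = (1 4 15)(7 12)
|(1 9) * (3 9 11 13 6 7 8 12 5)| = 10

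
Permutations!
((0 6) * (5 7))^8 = (7)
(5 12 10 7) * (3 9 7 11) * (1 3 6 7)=(1 3 9)(5 12 10 11 6 7)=[0, 3, 2, 9, 4, 12, 7, 5, 8, 1, 11, 6, 10]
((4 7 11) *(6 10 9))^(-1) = (4 11 7)(6 9 10)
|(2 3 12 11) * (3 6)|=5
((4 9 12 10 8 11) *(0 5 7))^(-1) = (0 7 5)(4 11 8 10 12 9)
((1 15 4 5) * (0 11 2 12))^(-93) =(0 12 2 11)(1 5 4 15)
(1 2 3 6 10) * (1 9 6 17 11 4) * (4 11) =(1 2 3 17 4)(6 10 9) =[0, 2, 3, 17, 1, 5, 10, 7, 8, 6, 9, 11, 12, 13, 14, 15, 16, 4]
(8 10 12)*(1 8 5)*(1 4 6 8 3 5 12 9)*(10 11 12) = (1 3 5 4 6 8 11 12 10 9) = [0, 3, 2, 5, 6, 4, 8, 7, 11, 1, 9, 12, 10]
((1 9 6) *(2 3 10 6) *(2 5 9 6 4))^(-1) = ((1 6)(2 3 10 4)(5 9))^(-1) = (1 6)(2 4 10 3)(5 9)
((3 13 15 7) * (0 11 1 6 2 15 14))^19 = ((0 11 1 6 2 15 7 3 13 14))^19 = (0 14 13 3 7 15 2 6 1 11)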